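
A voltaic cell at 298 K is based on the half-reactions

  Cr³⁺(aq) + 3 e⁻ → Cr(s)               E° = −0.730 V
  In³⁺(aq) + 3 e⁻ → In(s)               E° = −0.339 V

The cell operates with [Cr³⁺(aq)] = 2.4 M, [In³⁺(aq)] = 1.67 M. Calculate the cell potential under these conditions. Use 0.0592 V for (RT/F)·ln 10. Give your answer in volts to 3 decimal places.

The In³⁺/In couple has the more positive E°, so it is the cathode; Cr³⁺/Cr is the anode.
E°cell = −0.339 − (−0.730) = +0.391 V, with n = 3 electrons transferred.
Balancing gives In³⁺(aq) + Cr(s) → In(s) + Cr³⁺(aq); hence Q = [Cr³⁺(aq)] / [In³⁺(aq)] = 1.44 (log Q = 0.157).
By the Nernst equation, E = +0.391 − (0.0592/3)·(0.157) = +0.388 V.

+0.388 V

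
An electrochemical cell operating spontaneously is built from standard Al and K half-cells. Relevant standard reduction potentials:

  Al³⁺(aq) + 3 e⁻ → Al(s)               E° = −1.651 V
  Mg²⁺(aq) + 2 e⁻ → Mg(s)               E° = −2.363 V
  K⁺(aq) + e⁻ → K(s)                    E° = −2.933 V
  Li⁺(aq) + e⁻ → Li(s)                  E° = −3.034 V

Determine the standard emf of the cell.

+1.282 V

Of the two couples in this cell, the one with the more positive reduction potential is reduced at the cathode: here that is Al³⁺/Al (−1.651 V); K⁺/K (−2.933 V) is the anode.
E°cell = E°(cathode) − E°(anode) = −1.651 − (−2.933) = +1.282 V.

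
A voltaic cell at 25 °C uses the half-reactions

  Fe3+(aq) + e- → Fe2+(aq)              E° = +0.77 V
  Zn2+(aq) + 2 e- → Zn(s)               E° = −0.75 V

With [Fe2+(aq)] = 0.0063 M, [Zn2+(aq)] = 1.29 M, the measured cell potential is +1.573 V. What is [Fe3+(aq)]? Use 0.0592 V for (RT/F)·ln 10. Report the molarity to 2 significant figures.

0.056 M

Fe³⁺/Fe²⁺ is the cathode (higher E°); E°cell = +0.77 − (−0.75) = +1.52 V with n = 2.
Rearranging E = E° − (0.0592/n)·log Q gives log Q = 2(+1.52 − (+1.573))/0.0592 = −1.791.
For 2 Fe3+(aq) + Zn(s) → 2 Fe2+(aq) + Zn2+(aq), the reaction quotient is Q = ([Fe2+(aq)]^2·[Zn2+(aq)]) / [Fe3+(aq)]^2.
Substituting the known concentrations and solving, log [Fe3+(aq)] = −1.250 and [Fe3+(aq)] = 0.056 M.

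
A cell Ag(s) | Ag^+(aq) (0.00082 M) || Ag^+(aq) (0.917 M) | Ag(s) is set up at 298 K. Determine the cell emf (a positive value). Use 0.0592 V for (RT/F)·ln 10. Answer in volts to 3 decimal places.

0.180 V

For a concentration cell E°cell = 0, since both electrodes use the same couple.
The compartment with the higher Ag^+(aq) concentration (0.917 M) acts as the cathode; ions are reduced there and produced at the dilute (0.00082 M) anode.
With n = 1, Ecell = −(0.0592/1)·log([dilute]/[conc]) = −(0.0592/1)·log(0.00082/0.917) = +0.180 V.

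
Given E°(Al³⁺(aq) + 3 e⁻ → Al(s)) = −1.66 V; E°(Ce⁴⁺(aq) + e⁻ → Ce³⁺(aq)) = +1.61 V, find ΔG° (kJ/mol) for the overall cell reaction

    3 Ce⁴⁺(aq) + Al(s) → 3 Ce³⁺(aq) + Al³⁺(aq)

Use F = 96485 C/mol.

In the reaction as written Ce⁴⁺(aq) is reduced, so the Ce⁴⁺/Ce³⁺ couple is the cathode and Al³⁺/Al is the anode.
E°cell = +1.61 − (−1.66) = +3.27 V; balancing electrons gives n = 3.
ΔG° = −nFE°cell = −(3)(96485)(+3.27) J/mol = −947 kJ/mol.

−947 kJ/mol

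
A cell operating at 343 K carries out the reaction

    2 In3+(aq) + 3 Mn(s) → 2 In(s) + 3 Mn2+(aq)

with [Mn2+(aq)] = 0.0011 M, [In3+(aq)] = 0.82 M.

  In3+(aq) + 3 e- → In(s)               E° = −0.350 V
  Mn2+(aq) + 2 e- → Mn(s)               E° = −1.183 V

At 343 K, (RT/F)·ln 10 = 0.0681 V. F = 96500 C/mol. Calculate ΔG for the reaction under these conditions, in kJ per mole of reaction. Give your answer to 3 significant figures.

E°cell = −0.350 − (−1.183) = +0.833 V; the balanced reaction transfers n = 6 electrons.
The reaction quotient is [Mn2+(aq)]^3 / [In3+(aq)]^2 = 1.98×10^−9; by Nernst, E = +0.833 − (0.0681/6)(−8.703) = +0.9318 V.
Then ΔG = −nFE = −6 × 96500 × +0.9318 J/mol = −540 kJ/mol.

−540 kJ/mol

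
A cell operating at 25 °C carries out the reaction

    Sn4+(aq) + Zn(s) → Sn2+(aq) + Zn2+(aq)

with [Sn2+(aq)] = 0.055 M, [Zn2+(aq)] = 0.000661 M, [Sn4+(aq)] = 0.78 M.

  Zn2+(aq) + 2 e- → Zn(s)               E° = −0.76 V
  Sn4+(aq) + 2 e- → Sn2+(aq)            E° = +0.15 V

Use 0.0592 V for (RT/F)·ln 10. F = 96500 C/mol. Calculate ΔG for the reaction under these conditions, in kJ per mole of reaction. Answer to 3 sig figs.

−200 kJ/mol

The standard cell potential is +0.15 − (−0.76) = +0.91 V, with n = 2 electrons in the balanced equation.
The reaction quotient is ([Sn2+(aq)]·[Zn2+(aq)]) / [Sn4+(aq)] = 4.66×10^−5; by Nernst, E = +0.91 − (0.0592/2)(−4.332) = +1.0382 V.
Then ΔG = −nFE = −2 × 96500 × +1.0382 J/mol = −200 kJ/mol.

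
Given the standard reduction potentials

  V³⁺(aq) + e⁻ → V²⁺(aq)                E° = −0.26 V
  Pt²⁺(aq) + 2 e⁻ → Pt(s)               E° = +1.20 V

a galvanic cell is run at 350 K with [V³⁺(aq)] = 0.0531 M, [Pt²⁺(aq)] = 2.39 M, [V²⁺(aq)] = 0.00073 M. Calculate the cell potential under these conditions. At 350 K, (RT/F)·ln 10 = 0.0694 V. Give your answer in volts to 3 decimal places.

+1.344 V

The Pt²⁺/Pt couple has the more positive E°, so it is the cathode; V³⁺/V²⁺ is the anode.
E°cell = +1.20 − (−0.26) = +1.46 V, with n = 2 electrons transferred.
For the overall reaction Pt²⁺(aq) + 2 V²⁺(aq) → Pt(s) + 2 V³⁺(aq), Q = [V³⁺(aq)]^2 / ([Pt²⁺(aq)]·[V²⁺(aq)]^2) = 2.21×10^3, giving log Q = 3.345.
E = E° − (0.0694/n)·log Q = +1.46 − (0.0694/2)(3.345) = +1.344 V.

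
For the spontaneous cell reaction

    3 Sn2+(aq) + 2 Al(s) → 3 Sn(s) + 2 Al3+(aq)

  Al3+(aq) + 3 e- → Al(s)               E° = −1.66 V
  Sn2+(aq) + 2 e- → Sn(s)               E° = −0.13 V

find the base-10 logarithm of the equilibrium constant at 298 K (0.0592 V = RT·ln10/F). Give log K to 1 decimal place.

The Sn²⁺/Sn couple is reduced (cathode); E°cell = −0.13 − (−1.66) = +1.53 V with n = 6.
At equilibrium E = 0, so log K = nE°cell / 0.0592 = (6)(+1.53) / 0.0592 = 155.1.

log K = 155.1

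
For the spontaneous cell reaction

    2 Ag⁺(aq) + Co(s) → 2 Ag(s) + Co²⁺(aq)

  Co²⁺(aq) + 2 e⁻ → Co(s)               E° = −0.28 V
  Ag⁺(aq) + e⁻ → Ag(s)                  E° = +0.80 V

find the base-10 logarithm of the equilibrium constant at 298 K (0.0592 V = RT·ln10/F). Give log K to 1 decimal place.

log K = 36.5

The Ag⁺/Ag couple is reduced (cathode); E°cell = +0.80 − (−0.28) = +1.08 V with n = 2.
At equilibrium E = 0, so log K = nE°cell / 0.0592 = (2)(+1.08) / 0.0592 = 36.5.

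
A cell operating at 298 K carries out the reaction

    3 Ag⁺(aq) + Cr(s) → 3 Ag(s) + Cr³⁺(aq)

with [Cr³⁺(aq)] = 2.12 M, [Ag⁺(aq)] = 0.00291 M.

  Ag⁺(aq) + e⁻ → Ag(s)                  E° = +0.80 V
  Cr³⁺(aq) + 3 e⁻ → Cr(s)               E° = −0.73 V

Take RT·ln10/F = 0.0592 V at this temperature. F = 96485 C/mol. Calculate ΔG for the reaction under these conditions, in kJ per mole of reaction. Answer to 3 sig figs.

−398 kJ/mol

With Ag⁺/Ag reduced at the cathode, E°cell = +0.80 − (−0.73) = +1.53 V and n = 3.
The reaction quotient is [Cr³⁺(aq)] / [Ag⁺(aq)]^3 = 8.6×10^7; by Nernst, E = +1.53 − (0.0592/3)(7.935) = +1.3734 V.
ΔG = −nFE = −(3)(96485)(+1.3734) J/mol = −398 kJ/mol.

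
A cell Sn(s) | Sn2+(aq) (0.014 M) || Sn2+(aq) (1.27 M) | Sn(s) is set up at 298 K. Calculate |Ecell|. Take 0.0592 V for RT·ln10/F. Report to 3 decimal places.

For a concentration cell E°cell = 0, since both electrodes use the same couple.
The compartment with the higher Sn2+(aq) concentration (1.27 M) acts as the cathode; ions are reduced there and produced at the dilute (0.014 M) anode.
With n = 2, Ecell = −(0.0592/2)·log([dilute]/[conc]) = −(0.0592/2)·log(0.014/1.27) = +0.058 V.

0.058 V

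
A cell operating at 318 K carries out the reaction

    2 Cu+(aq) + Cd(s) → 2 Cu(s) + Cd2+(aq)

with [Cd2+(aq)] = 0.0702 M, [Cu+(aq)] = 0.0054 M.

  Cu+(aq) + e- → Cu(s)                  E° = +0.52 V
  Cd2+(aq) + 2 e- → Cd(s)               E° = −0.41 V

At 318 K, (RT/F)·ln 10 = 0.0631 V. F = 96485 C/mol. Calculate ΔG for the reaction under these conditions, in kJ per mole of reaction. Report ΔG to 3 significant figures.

With Cu⁺/Cu reduced at the cathode, E°cell = +0.52 − (−0.41) = +0.93 V and n = 2.
The reaction quotient is [Cd2+(aq)] / [Cu+(aq)]^2 = 2.41×10^3; by Nernst, E = +0.93 − (0.0631/2)(3.382) = +0.8233 V.
ΔG = −nFE = −(2)(96485)(+0.8233) J/mol = −159 kJ/mol.

−159 kJ/mol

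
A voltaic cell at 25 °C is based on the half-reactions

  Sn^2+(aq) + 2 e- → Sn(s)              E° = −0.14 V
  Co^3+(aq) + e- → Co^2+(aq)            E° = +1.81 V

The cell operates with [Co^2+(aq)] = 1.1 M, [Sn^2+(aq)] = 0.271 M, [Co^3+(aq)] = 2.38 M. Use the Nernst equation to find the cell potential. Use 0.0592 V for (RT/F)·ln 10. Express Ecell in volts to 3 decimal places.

+1.987 V

The Co³⁺/Co²⁺ couple has the more positive E°, so it is the cathode; Sn²⁺/Sn is the anode.
The standard potential is +1.81 − (−0.14) = +1.95 V and the balanced reaction transfers n = 2 electrons.
Balancing gives 2 Co^3+(aq) + Sn(s) → 2 Co^2+(aq) + Sn^2+(aq); hence Q = ([Co^2+(aq)]^2·[Sn^2+(aq)]) / [Co^3+(aq)]^2 = 0.0579 (log Q = −1.237).
Applying E = E° − (RT ln10/nF)·log Q gives +1.95 − (0.0592/2)(−1.237) = +1.987 V.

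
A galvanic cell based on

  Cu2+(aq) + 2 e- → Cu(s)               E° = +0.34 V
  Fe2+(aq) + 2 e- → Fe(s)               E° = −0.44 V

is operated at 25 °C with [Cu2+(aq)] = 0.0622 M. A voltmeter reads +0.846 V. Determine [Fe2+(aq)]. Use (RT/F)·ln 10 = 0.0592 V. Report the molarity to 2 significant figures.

Cu²⁺/Cu is the cathode (higher E°); E°cell = +0.34 − (−0.44) = +0.78 V with n = 2.
From the Nernst equation, log Q = n(E° − E)/0.0592 = 2·(+0.78 − (+0.846))/0.0592 = −2.230.
Balancing electrons gives Cu2+(aq) + Fe(s) → Cu(s) + Fe2+(aq); thus Q = [Fe2+(aq)] / [Cu2+(aq)].
Isolating [Fe2+(aq)] in Q = 10^{−2.230} yields log [Fe2+(aq)] = −3.436, i.e. 0.00037 M.

0.00037 M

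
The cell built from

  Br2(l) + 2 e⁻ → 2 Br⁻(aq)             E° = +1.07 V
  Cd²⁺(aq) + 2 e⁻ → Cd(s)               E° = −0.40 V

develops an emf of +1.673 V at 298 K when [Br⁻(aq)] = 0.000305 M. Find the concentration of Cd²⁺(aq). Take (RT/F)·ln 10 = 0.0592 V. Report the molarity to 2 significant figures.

With Br₂/Br⁻ at the cathode and Cd²⁺/Cd at the anode, E°cell = +1.07 − (−0.40) = +1.47 V (n = 2).
From the Nernst equation, log Q = n(E° − E)/0.0592 = 2·(+1.47 − (+1.673))/0.0592 = −6.858.
The balanced reaction is Br2(l) + Cd(s) → 2 Br⁻(aq) + Cd²⁺(aq), so Q = [Br⁻(aq)]^2·[Cd²⁺(aq)].
Solving for the unknown gives log [Cd²⁺(aq)] = 0.173, so [Cd²⁺(aq)] ≈ 1.5 M.

1.5 M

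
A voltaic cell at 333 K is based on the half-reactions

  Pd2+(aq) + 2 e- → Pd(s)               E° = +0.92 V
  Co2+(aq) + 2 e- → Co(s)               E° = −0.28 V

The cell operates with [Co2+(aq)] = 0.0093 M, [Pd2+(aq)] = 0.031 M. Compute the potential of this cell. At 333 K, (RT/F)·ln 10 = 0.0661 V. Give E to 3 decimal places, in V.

The Pd²⁺/Pd couple has the more positive E°, so it is the cathode; Co²⁺/Co is the anode.
E°cell = E°cat − E°an = +0.92 − (−0.28) = +1.20 V; n = 2.
Balancing gives Pd2+(aq) + Co(s) → Pd(s) + Co2+(aq); hence Q = [Co2+(aq)] / [Pd2+(aq)] = 0.3 (log Q = −0.523).
Applying E = E° − (RT ln10/nF)·log Q gives +1.20 − (0.0661/2)(−0.523) = +1.217 V.

+1.217 V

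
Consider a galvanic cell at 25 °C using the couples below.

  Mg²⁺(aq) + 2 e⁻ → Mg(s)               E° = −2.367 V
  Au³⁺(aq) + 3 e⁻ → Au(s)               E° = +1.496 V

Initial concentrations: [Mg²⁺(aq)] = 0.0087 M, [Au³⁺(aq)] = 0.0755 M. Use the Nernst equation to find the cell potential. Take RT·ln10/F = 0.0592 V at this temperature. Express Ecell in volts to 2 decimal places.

The Au³⁺/Au couple has the more positive E°, so it is the cathode; Mg²⁺/Mg is the anode.
The standard potential is +1.496 − (−2.367) = +3.863 V and the balanced reaction transfers n = 6 electrons.
The balanced reaction is 2 Au³⁺(aq) + 3 Mg(s) → 2 Au(s) + 3 Mg²⁺(aq), so Q = [Mg²⁺(aq)]^3 / [Au³⁺(aq)]^2 = 0.000116 and log Q = −3.937.
E = E° − (0.0592/n)·log Q = +3.863 − (0.0592/6)(−3.937) = +3.90 V.

+3.90 V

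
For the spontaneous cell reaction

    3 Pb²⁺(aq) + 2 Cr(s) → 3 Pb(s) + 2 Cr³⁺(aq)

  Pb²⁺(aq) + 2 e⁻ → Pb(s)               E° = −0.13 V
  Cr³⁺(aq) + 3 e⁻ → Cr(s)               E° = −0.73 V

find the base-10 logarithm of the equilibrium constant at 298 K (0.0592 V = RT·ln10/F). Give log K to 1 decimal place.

The Pb²⁺/Pb couple is reduced (cathode); E°cell = −0.13 − (−0.73) = +0.60 V with n = 6.
At equilibrium E = 0, so log K = nE°cell / 0.0592 = (6)(+0.60) / 0.0592 = 60.8.

log K = 60.8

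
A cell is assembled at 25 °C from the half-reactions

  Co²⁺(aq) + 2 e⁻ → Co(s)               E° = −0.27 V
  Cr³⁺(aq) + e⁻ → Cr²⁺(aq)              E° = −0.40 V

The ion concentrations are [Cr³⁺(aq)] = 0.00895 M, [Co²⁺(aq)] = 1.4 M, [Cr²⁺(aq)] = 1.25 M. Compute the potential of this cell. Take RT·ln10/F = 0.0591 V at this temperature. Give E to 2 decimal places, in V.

+0.26 V

The Co²⁺/Co couple has the more positive E°, so it is the cathode; Cr³⁺/Cr²⁺ is the anode.
The standard potential is −0.27 − (−0.40) = +0.13 V and the balanced reaction transfers n = 2 electrons.
For the overall reaction Co²⁺(aq) + 2 Cr²⁺(aq) → Co(s) + 2 Cr³⁺(aq), Q = [Cr³⁺(aq)]^2 / ([Co²⁺(aq)]·[Cr²⁺(aq)]^2) = 3.66×10^−5, giving log Q = −4.436.
By the Nernst equation, E = +0.13 − (0.0591/2)·(−4.436) = +0.26 V.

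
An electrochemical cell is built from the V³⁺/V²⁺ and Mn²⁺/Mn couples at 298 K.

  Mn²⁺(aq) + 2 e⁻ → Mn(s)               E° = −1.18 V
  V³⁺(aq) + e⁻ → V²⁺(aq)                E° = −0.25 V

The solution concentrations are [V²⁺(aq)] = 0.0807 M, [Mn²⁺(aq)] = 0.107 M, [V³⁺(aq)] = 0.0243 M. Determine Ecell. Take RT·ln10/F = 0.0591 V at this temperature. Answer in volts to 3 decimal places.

The V³⁺/V²⁺ couple has the more positive E°, so it is the cathode; Mn²⁺/Mn is the anode.
The standard potential is −0.25 − (−1.18) = +0.93 V and the balanced reaction transfers n = 2 electrons.
For the overall reaction 2 V³⁺(aq) + Mn(s) → 2 V²⁺(aq) + Mn²⁺(aq), Q = ([V²⁺(aq)]^2·[Mn²⁺(aq)]) / [V³⁺(aq)]^2 = 1.18, giving log Q = 0.072.
Applying E = E° − (RT ln10/nF)·log Q gives +0.93 − (0.0591/2)(0.072) = +0.928 V.

+0.928 V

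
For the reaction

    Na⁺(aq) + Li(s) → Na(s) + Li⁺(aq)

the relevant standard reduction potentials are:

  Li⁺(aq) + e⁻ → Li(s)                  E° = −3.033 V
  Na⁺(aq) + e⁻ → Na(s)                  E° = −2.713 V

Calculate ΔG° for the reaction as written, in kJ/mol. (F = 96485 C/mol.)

−30.9 kJ/mol

In the reaction as written Na⁺(aq) is reduced, so the Na⁺/Na couple is the cathode and Li⁺/Li is the anode.
E°cell = −2.713 − (−3.033) = +0.320 V; balancing electrons gives n = 1.
ΔG° = −nFE°cell = −(1)(96485)(+0.320) J/mol = −30.9 kJ/mol.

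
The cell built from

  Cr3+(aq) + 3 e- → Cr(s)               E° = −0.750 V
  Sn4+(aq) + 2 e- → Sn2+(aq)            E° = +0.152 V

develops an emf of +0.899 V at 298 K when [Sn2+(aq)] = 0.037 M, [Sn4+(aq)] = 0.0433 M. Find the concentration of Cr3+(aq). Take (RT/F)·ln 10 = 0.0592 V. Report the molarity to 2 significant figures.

1.8 M

The Sn⁴⁺/Sn²⁺ couple has the larger reduction potential, so it is the cathode: E°cell = +0.152 − (−0.750) = +0.902 V and n = 6.
Rearranging E = E° − (0.0592/n)·log Q gives log Q = 6(+0.902 − (+0.899))/0.0592 = 0.304.
Balancing electrons gives 3 Sn4+(aq) + 2 Cr(s) → 3 Sn2+(aq) + 2 Cr3+(aq); thus Q = ([Sn2+(aq)]^3·[Cr3+(aq)]^2) / [Sn4+(aq)]^3.
Isolating [Cr3+(aq)] in Q = 10^{0.304} yields log [Cr3+(aq)] = 0.254, i.e. 1.8 M.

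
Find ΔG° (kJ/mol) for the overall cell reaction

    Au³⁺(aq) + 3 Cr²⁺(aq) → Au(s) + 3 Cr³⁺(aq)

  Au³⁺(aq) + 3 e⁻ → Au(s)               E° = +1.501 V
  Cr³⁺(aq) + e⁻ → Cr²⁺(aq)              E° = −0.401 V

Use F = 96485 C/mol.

In the reaction as written Au³⁺(aq) is reduced, so the Au³⁺/Au couple is the cathode and Cr³⁺/Cr²⁺ is the anode.
E°cell = +1.501 − (−0.401) = +1.902 V; balancing electrons gives n = 3.
ΔG° = −nFE°cell = −(3)(96485)(+1.902) J/mol = −551 kJ/mol.

−551 kJ/mol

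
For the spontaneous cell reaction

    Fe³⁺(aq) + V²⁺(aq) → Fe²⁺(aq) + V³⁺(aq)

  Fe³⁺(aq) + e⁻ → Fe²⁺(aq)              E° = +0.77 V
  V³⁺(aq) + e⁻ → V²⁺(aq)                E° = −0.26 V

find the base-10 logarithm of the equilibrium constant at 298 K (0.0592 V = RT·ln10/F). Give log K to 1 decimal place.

log K = 17.4

The Fe³⁺/Fe²⁺ couple is reduced (cathode); E°cell = +0.77 − (−0.26) = +1.03 V with n = 1.
At equilibrium E = 0, so log K = nE°cell / 0.0592 = (1)(+1.03) / 0.0592 = 17.4.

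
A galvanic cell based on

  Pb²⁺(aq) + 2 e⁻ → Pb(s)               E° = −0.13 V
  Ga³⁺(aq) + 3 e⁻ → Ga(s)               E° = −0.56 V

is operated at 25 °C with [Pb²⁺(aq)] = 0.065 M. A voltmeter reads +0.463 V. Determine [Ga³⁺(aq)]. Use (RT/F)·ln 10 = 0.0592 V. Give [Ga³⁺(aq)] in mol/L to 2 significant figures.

The Pb²⁺/Pb couple has the larger reduction potential, so it is the cathode: E°cell = −0.13 − (−0.56) = +0.43 V and n = 6.
From the Nernst equation, log Q = n(E° − E)/0.0592 = 6·(+0.43 − (+0.463))/0.0592 = −3.345.
The balanced reaction is 3 Pb²⁺(aq) + 2 Ga(s) → 3 Pb(s) + 2 Ga³⁺(aq), so Q = [Ga³⁺(aq)]^2 / [Pb²⁺(aq)]^3.
Solving for the unknown gives log [Ga³⁺(aq)] = −3.453, so [Ga³⁺(aq)] ≈ 0.00035 M.

0.00035 M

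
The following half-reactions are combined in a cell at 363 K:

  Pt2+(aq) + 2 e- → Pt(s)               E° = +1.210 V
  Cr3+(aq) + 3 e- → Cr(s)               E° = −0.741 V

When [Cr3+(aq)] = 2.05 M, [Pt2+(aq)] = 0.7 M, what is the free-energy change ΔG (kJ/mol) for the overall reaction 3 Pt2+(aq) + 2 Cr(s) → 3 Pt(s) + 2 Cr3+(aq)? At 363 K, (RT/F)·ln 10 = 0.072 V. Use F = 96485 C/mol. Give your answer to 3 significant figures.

−1120 kJ/mol

The standard cell potential is +1.210 − (−0.741) = +1.951 V, with n = 6 electrons in the balanced equation.
Q = [Cr3+(aq)]^2 / [Pt2+(aq)]^3 = 12.3, so log Q = 1.088 and E = +1.951 − (0.072/6)(1.088) = +1.9379 V.
Finally ΔG = −nFE = −(6)(96485 C/mol)(+1.9379 V) = −1120 kJ/mol.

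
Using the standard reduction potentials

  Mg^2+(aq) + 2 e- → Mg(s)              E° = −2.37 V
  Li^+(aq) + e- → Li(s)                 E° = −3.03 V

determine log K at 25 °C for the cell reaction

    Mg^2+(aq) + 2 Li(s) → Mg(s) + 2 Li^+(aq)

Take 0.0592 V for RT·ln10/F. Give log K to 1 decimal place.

The Mg²⁺/Mg couple is reduced (cathode); E°cell = −2.37 − (−3.03) = +0.66 V with n = 2.
At equilibrium E = 0, so log K = nE°cell / 0.0592 = (2)(+0.66) / 0.0592 = 22.3.

log K = 22.3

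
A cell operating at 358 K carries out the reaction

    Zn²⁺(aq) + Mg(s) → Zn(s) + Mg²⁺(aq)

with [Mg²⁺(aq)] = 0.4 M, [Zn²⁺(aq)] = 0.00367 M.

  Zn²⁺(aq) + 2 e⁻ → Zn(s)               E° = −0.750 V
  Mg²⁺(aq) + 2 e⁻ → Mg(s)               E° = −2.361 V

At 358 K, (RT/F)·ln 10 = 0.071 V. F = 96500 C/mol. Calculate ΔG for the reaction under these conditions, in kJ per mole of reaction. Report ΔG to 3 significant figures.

−297 kJ/mol

E°cell = −0.750 − (−2.361) = +1.611 V; the balanced reaction transfers n = 2 electrons.
Here Q = [Mg²⁺(aq)] / [Zn²⁺(aq)] = 109 (log Q = 2.037), giving E = +1.611 − (0.071/2)·(2.037) = +1.5387 V.
Then ΔG = −nFE = −2 × 96500 × +1.5387 J/mol = −297 kJ/mol.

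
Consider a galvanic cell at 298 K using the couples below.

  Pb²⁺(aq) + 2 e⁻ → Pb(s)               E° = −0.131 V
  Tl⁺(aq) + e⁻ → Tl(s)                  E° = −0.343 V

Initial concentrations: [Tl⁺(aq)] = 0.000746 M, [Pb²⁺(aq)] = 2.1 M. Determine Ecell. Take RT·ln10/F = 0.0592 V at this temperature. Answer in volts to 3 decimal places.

The Pb²⁺/Pb couple has the more positive E°, so it is the cathode; Tl⁺/Tl is the anode.
The standard potential is −0.131 − (−0.343) = +0.212 V and the balanced reaction transfers n = 2 electrons.
For the overall reaction Pb²⁺(aq) + 2 Tl(s) → Pb(s) + 2 Tl⁺(aq), Q = [Tl⁺(aq)]^2 / [Pb²⁺(aq)] = 2.65×10^−7, giving log Q = −6.577.
Applying E = E° − (RT ln10/nF)·log Q gives +0.212 − (0.0592/2)(−6.577) = +0.407 V.

+0.407 V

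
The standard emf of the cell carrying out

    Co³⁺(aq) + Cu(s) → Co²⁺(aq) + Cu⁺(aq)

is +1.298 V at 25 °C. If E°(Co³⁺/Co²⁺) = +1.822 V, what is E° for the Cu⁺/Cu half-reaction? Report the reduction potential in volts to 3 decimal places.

In the reaction as written the Co³⁺/Co²⁺ couple is reduced (cathode) and Cu⁺/Cu is oxidized (anode), so E°cell = E°(Co³⁺/Co²⁺) − E°(Cu⁺/Cu).
E°(Cu⁺/Cu) = E°(cathode) − E°cell = +1.822 − (+1.298) = +0.524 V.

+0.524 V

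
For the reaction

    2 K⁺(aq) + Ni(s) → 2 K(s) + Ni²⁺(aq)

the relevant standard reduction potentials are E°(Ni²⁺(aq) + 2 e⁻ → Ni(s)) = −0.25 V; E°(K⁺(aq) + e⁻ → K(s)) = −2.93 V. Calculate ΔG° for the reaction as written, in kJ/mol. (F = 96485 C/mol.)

In the reaction as written K⁺(aq) is reduced, so the K⁺/K couple is the cathode and Ni²⁺/Ni is the anode.
E°cell = −2.93 − (−0.25) = −2.68 V; balancing electrons gives n = 2.
ΔG° = −nFE°cell = −(2)(96485)(−2.68) J/mol = +517 kJ/mol.

+517 kJ/mol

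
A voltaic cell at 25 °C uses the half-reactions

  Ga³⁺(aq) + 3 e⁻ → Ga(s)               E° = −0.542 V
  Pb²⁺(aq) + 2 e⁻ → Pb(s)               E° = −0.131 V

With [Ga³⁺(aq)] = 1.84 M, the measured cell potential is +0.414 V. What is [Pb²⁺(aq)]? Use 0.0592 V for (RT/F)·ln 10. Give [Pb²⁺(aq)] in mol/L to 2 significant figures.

The Pb²⁺/Pb couple has the larger reduction potential, so it is the cathode: E°cell = −0.131 − (−0.542) = +0.411 V and n = 6.
Rearranging E = E° − (0.0592/n)·log Q gives log Q = 6(+0.411 − (+0.414))/0.0592 = −0.304.
For 3 Pb²⁺(aq) + 2 Ga(s) → 3 Pb(s) + 2 Ga³⁺(aq), the reaction quotient is Q = [Ga³⁺(aq)]^2 / [Pb²⁺(aq)]^3.
Isolating [Pb²⁺(aq)] in Q = 10^{−0.304} yields log [Pb²⁺(aq)] = 0.278, i.e. 1.9 M.

1.9 M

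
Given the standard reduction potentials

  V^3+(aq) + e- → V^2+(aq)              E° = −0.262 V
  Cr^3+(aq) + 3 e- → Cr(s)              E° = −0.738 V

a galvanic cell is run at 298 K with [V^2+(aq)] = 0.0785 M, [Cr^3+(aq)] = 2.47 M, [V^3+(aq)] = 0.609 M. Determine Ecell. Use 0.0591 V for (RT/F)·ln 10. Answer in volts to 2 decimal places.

+0.52 V

V³⁺/V²⁺ is reduced (cathode, E° = −0.262 V) and Cr³⁺/Cr is oxidized (anode).
The standard potential is −0.262 − (−0.738) = +0.476 V and the balanced reaction transfers n = 3 electrons.
Balancing gives 3 V^3+(aq) + Cr(s) → 3 V^2+(aq) + Cr^3+(aq); hence Q = ([V^2+(aq)]^3·[Cr^3+(aq)]) / [V^3+(aq)]^3 = 0.00529 (log Q = −2.277).
Applying E = E° − (RT ln10/nF)·log Q gives +0.476 − (0.0591/3)(−2.277) = +0.52 V.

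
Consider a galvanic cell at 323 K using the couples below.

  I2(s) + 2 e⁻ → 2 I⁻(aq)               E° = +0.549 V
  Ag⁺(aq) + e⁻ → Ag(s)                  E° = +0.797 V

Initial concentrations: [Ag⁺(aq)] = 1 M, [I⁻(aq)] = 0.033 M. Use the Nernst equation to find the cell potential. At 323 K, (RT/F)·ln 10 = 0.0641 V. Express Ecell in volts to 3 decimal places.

The Ag⁺/Ag couple has the more positive E°, so it is the cathode; I₂/I⁻ is the anode.
E°cell = +0.797 − (+0.549) = +0.248 V, with n = 2 electrons transferred.
For the overall reaction 2 Ag⁺(aq) + 2 I⁻(aq) → 2 Ag(s) + I2(s), Q = 1 / ([Ag⁺(aq)]^2·[I⁻(aq)]^2) = 918, giving log Q = 2.963.
By the Nernst equation, E = +0.248 − (0.0641/2)·(2.963) = +0.153 V.

+0.153 V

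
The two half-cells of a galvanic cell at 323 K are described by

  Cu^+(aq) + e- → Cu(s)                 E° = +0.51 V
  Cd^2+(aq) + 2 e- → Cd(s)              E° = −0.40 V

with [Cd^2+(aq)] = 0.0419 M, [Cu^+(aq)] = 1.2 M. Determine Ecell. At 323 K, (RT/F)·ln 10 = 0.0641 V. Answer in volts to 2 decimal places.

The Cu⁺/Cu couple has the more positive E°, so it is the cathode; Cd²⁺/Cd is the anode.
E°cell = E°cat − E°an = +0.51 − (−0.40) = +0.91 V; n = 2.
For the overall reaction 2 Cu^+(aq) + Cd(s) → 2 Cu(s) + Cd^2+(aq), Q = [Cd^2+(aq)] / [Cu^+(aq)]^2 = 0.0291, giving log Q = −1.536.
By the Nernst equation, E = +0.91 − (0.0641/2)·(−1.536) = +0.96 V.

+0.96 V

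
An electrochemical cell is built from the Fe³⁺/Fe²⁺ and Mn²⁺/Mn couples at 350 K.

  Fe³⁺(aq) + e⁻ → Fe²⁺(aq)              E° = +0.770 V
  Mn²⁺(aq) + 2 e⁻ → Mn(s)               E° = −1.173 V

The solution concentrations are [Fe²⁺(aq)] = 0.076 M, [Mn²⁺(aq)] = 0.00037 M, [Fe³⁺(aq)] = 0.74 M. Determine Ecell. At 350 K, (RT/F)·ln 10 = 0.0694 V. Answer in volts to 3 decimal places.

+2.131 V

Fe³⁺/Fe²⁺ is reduced (cathode, E° = +0.770 V) and Mn²⁺/Mn is oxidized (anode).
E°cell = +0.770 − (−1.173) = +1.943 V, with n = 2 electrons transferred.
The balanced reaction is 2 Fe³⁺(aq) + Mn(s) → 2 Fe²⁺(aq) + Mn²⁺(aq), so Q = ([Fe²⁺(aq)]^2·[Mn²⁺(aq)]) / [Fe³⁺(aq)]^2 = 3.9×10^−6 and log Q = −5.409.
E = E° − (0.0694/n)·log Q = +1.943 − (0.0694/2)(−5.409) = +2.131 V.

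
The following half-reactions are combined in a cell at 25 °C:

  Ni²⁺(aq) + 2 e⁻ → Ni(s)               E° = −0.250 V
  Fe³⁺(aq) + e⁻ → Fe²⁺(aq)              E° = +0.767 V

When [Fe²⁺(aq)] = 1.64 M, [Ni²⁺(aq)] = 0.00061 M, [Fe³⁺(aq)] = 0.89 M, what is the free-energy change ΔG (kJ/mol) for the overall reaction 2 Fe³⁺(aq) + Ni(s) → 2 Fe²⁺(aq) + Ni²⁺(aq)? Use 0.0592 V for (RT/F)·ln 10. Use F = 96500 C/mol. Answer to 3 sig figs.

−212 kJ/mol

With Fe³⁺/Fe²⁺ reduced at the cathode, E°cell = +0.767 − (−0.250) = +1.017 V and n = 2.
Q = ([Fe²⁺(aq)]^2·[Ni²⁺(aq)]) / [Fe³⁺(aq)]^2 = 0.00207, so log Q = −2.684 and E = +1.017 − (0.0592/2)(−2.684) = +1.0964 V.
Finally ΔG = −nFE = −(2)(96500 C/mol)(+1.0964 V) = −212 kJ/mol.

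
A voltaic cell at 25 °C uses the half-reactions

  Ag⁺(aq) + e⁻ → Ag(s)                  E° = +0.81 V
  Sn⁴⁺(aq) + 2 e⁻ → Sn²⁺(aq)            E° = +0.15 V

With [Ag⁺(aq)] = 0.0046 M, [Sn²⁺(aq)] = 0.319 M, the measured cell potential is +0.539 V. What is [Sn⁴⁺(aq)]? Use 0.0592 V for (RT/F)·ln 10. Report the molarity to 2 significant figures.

With Ag⁺/Ag at the cathode and Sn⁴⁺/Sn²⁺ at the anode, E°cell = +0.81 − (+0.15) = +0.66 V (n = 2).
Since E = E° − (0.0592/n)·log Q, log Q = n(E° − E)/0.0592 = 4.088.
The balanced reaction is 2 Ag⁺(aq) + Sn²⁺(aq) → 2 Ag(s) + Sn⁴⁺(aq), so Q = [Sn⁴⁺(aq)] / ([Ag⁺(aq)]^2·[Sn²⁺(aq)]).
Solving for the unknown gives log [Sn⁴⁺(aq)] = −1.083, so [Sn⁴⁺(aq)] ≈ 0.083 M.

0.083 M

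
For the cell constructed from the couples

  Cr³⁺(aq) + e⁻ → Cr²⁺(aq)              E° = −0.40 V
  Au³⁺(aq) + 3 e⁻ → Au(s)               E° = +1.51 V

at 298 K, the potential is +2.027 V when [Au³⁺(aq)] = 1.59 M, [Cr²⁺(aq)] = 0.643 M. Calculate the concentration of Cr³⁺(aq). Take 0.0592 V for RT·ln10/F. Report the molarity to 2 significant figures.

0.0079 M

Au³⁺/Au is the cathode (higher E°); E°cell = +1.51 − (−0.40) = +1.91 V with n = 3.
From the Nernst equation, log Q = n(E° − E)/0.0592 = 3·(+1.91 − (+2.027))/0.0592 = −5.929.
The balanced reaction is Au³⁺(aq) + 3 Cr²⁺(aq) → Au(s) + 3 Cr³⁺(aq), so Q = [Cr³⁺(aq)]^3 / ([Au³⁺(aq)]·[Cr²⁺(aq)]^3).
Substituting the known concentrations and solving, log [Cr³⁺(aq)] = −2.101 and [Cr³⁺(aq)] = 0.0079 M.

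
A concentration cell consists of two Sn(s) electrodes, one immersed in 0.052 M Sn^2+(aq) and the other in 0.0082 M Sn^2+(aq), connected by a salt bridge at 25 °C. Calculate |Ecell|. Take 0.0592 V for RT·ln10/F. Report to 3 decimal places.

0.024 V

For a concentration cell E°cell = 0, since both electrodes use the same couple.
The compartment with the higher Sn^2+(aq) concentration (0.052 M) acts as the cathode; ions are reduced there and produced at the dilute (0.0082 M) anode.
With n = 2, Ecell = −(0.0592/2)·log([dilute]/[conc]) = −(0.0592/2)·log(0.0082/0.052) = +0.024 V.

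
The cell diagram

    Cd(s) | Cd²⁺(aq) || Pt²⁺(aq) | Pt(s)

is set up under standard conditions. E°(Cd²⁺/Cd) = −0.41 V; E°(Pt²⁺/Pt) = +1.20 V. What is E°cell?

+1.61 V

By convention the left-hand electrode in cell notation is the anode (oxidation) and the right-hand electrode is the cathode (reduction).
E°cell = E°(right) − E°(left) = +1.20 − (−0.41) = +1.61 V.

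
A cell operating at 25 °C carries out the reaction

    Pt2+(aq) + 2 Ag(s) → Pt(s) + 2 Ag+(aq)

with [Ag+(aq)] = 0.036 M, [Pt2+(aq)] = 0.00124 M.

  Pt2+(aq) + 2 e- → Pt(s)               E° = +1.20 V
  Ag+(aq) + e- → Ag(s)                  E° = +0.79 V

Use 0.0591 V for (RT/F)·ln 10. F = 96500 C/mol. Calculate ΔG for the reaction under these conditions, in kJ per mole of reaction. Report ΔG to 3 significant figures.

With Pt²⁺/Pt reduced at the cathode, E°cell = +1.20 − (+0.79) = +0.41 V and n = 2.
Here Q = [Ag+(aq)]^2 / [Pt2+(aq)] = 1.05 (log Q = 0.019), giving E = +0.41 − (0.0591/2)·(0.019) = +0.4094 V.
Finally ΔG = −nFE = −(2)(96500 C/mol)(+0.4094 V) = −79.0 kJ/mol.

−79.0 kJ/mol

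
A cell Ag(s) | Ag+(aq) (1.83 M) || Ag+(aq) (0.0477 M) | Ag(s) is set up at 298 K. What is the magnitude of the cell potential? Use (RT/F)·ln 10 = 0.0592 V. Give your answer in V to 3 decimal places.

For a concentration cell E°cell = 0, since both electrodes use the same couple.
The compartment with the higher Ag+(aq) concentration (1.83 M) acts as the cathode; ions are reduced there and produced at the dilute (0.0477 M) anode.
With n = 1, Ecell = −(0.0592/1)·log([dilute]/[conc]) = −(0.0592/1)·log(0.0477/1.83) = +0.094 V.

0.094 V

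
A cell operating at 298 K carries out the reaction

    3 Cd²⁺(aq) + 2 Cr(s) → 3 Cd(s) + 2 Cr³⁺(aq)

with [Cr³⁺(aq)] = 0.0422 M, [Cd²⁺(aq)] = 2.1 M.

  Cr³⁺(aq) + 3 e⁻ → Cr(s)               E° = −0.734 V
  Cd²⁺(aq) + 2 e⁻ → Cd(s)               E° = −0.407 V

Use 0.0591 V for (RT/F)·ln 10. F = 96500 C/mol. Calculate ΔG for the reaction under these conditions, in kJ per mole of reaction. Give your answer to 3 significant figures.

E°cell = −0.407 − (−0.734) = +0.327 V; the balanced reaction transfers n = 6 electrons.
Q = [Cr³⁺(aq)]^2 / [Cd²⁺(aq)]^3 = 0.000192, so log Q = −3.716 and E = +0.327 − (0.0591/6)(−3.716) = +0.3636 V.
Then ΔG = −nFE = −6 × 96500 × +0.3636 J/mol = −211 kJ/mol.

−211 kJ/mol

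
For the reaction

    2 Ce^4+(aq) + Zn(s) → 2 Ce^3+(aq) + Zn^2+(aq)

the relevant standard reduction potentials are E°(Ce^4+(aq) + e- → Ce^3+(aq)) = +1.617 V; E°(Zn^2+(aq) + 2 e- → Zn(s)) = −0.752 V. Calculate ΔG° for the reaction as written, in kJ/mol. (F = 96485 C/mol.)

In the reaction as written Ce^4+(aq) is reduced, so the Ce⁴⁺/Ce³⁺ couple is the cathode and Zn²⁺/Zn is the anode.
E°cell = +1.617 − (−0.752) = +2.369 V; balancing electrons gives n = 2.
ΔG° = −nFE°cell = −(2)(96485)(+2.369) J/mol = −457 kJ/mol.

−457 kJ/mol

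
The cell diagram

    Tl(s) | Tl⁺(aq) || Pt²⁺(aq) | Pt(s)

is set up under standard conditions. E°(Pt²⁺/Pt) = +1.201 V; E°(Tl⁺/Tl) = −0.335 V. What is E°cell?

By convention the left-hand electrode in cell notation is the anode (oxidation) and the right-hand electrode is the cathode (reduction).
E°cell = E°(right) − E°(left) = +1.201 − (−0.335) = +1.536 V.

+1.536 V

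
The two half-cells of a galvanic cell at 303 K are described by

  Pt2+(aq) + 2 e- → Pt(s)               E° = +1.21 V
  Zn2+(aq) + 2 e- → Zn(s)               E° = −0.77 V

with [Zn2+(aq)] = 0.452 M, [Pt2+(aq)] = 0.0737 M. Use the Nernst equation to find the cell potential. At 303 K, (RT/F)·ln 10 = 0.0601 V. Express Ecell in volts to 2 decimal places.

+1.96 V

Since E°(Pt²⁺/Pt) > E°(Zn²⁺/Zn), Pt²⁺/Pt serves as the cathode.
E°cell = +1.21 − (−0.77) = +1.98 V, with n = 2 electrons transferred.
The balanced reaction is Pt2+(aq) + Zn(s) → Pt(s) + Zn2+(aq), so Q = [Zn2+(aq)] / [Pt2+(aq)] = 6.13 and log Q = 0.788.
E = E° − (0.0601/n)·log Q = +1.98 − (0.0601/2)(0.788) = +1.96 V.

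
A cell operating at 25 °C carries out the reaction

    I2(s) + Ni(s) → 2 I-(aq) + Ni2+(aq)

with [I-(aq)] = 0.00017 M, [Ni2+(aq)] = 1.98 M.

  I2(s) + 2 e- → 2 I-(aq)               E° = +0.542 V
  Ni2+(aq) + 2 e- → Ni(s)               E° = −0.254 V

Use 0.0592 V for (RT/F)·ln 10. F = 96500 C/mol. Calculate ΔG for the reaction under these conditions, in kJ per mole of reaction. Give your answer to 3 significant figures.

E°cell = +0.542 − (−0.254) = +0.796 V; the balanced reaction transfers n = 2 electrons.
Here Q = [I-(aq)]^2·[Ni2+(aq)] = 5.72×10^−8 (log Q = −7.242), giving E = +0.796 − (0.0592/2)·(−7.242) = +1.0104 V.
Then ΔG = −nFE = −2 × 96500 × +1.0104 J/mol = −195 kJ/mol.

−195 kJ/mol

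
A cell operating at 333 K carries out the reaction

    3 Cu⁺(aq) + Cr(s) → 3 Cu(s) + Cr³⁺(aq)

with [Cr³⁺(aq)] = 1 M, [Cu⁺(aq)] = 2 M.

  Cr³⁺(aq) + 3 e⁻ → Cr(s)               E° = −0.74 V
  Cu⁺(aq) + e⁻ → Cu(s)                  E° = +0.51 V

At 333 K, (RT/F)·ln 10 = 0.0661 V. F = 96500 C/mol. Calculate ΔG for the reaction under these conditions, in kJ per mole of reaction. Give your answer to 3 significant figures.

−368 kJ/mol

E°cell = +0.51 − (−0.74) = +1.25 V; the balanced reaction transfers n = 3 electrons.
Here Q = [Cr³⁺(aq)] / [Cu⁺(aq)]^3 = 0.125 (log Q = −0.903), giving E = +1.25 − (0.0661/3)·(−0.903) = +1.2699 V.
Finally ΔG = −nFE = −(3)(96500 C/mol)(+1.2699 V) = −368 kJ/mol.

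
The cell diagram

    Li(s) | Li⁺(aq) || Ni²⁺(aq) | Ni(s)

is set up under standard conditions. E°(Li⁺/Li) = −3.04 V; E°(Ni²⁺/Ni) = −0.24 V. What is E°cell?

+2.80 V

By convention the left-hand electrode in cell notation is the anode (oxidation) and the right-hand electrode is the cathode (reduction).
E°cell = E°(right) − E°(left) = −0.24 − (−3.04) = +2.80 V.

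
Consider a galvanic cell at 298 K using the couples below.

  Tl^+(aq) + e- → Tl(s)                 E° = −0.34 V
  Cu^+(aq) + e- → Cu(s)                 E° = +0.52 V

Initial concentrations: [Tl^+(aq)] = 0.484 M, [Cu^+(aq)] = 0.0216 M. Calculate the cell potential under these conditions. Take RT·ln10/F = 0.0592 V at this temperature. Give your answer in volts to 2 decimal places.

Since E°(Cu⁺/Cu) > E°(Tl⁺/Tl), Cu⁺/Cu serves as the cathode.
E°cell = E°cat − E°an = +0.52 − (−0.34) = +0.86 V; n = 1.
For the overall reaction Cu^+(aq) + Tl(s) → Cu(s) + Tl^+(aq), Q = [Tl^+(aq)] / [Cu^+(aq)] = 22.4, giving log Q = 1.350.
By the Nernst equation, E = +0.86 − (0.0592/1)·(1.350) = +0.78 V.

+0.78 V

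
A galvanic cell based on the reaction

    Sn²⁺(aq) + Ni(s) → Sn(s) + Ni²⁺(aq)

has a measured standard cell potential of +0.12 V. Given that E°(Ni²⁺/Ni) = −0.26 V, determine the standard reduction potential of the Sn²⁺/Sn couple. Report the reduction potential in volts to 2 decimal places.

In the reaction as written the Sn²⁺/Sn couple is reduced (cathode) and Ni²⁺/Ni is oxidized (anode), so E°cell = E°(Sn²⁺/Sn) − E°(Ni²⁺/Ni).
E°(Sn²⁺/Sn) = E°cell + E°(anode) = +0.12 + (−0.26) = −0.14 V.

−0.14 V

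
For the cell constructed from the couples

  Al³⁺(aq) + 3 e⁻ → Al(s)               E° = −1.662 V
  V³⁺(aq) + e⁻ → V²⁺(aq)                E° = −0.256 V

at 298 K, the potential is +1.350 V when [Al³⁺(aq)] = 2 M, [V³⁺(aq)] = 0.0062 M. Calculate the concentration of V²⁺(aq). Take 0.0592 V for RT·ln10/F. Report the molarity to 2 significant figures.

With V³⁺/V²⁺ at the cathode and Al³⁺/Al at the anode, E°cell = −0.256 − (−1.662) = +1.406 V (n = 3).
Since E = E° − (0.0592/n)·log Q, log Q = n(E° − E)/0.0592 = 2.838.
The balanced reaction is 3 V³⁺(aq) + Al(s) → 3 V²⁺(aq) + Al³⁺(aq), so Q = ([V²⁺(aq)]^3·[Al³⁺(aq)]) / [V³⁺(aq)]^3.
Solving for the unknown gives log [V²⁺(aq)] = −1.362, so [V²⁺(aq)] ≈ 0.043 M.

0.043 M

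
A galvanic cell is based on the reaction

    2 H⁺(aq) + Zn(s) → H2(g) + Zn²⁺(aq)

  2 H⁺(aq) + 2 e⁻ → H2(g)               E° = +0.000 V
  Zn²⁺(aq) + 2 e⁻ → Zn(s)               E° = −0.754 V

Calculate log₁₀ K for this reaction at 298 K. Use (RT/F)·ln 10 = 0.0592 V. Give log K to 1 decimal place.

The 2H⁺/H₂ couple is reduced (cathode); E°cell = +0.000 − (−0.754) = +0.754 V with n = 2.
At equilibrium E = 0, so log K = nE°cell / 0.0592 = (2)(+0.754) / 0.0592 = 25.5.

log K = 25.5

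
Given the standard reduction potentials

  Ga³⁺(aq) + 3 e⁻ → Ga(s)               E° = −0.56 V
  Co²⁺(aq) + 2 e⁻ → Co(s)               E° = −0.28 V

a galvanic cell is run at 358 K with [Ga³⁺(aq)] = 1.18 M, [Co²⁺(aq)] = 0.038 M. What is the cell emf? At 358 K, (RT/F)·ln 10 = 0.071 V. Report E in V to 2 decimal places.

+0.23 V

The Co²⁺/Co couple has the more positive E°, so it is the cathode; Ga³⁺/Ga is the anode.
The standard potential is −0.28 − (−0.56) = +0.28 V and the balanced reaction transfers n = 6 electrons.
Balancing gives 3 Co²⁺(aq) + 2 Ga(s) → 3 Co(s) + 2 Ga³⁺(aq); hence Q = [Ga³⁺(aq)]^2 / [Co²⁺(aq)]^3 = 2.54×10^4 (log Q = 4.404).
E = E° − (0.071/n)·log Q = +0.28 − (0.071/6)(4.404) = +0.23 V.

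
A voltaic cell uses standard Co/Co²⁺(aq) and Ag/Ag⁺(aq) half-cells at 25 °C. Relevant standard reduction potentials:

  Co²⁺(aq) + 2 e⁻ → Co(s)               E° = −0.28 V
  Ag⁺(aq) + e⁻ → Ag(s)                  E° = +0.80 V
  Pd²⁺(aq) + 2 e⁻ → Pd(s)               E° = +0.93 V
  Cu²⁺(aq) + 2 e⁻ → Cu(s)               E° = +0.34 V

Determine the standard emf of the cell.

+1.08 V

Of the two couples in this cell, the one with the more positive reduction potential is reduced at the cathode: here that is Ag⁺/Ag (+0.80 V); Co²⁺/Co (−0.28 V) is the anode.
E°cell = E°(cathode) − E°(anode) = +0.80 − (−0.28) = +1.08 V.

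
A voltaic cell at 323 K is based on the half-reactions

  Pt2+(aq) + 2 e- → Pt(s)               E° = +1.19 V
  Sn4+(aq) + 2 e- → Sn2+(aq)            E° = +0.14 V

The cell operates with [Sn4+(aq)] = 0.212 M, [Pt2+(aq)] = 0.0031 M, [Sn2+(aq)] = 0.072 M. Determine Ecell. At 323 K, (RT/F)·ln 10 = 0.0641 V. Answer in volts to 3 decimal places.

+0.955 V

Since E°(Pt²⁺/Pt) > E°(Sn⁴⁺/Sn²⁺), Pt²⁺/Pt serves as the cathode.
The standard potential is +1.19 − (+0.14) = +1.05 V and the balanced reaction transfers n = 2 electrons.
For the overall reaction Pt2+(aq) + Sn2+(aq) → Pt(s) + Sn4+(aq), Q = [Sn4+(aq)] / ([Pt2+(aq)]·[Sn2+(aq)]) = 950, giving log Q = 2.978.
By the Nernst equation, E = +1.05 − (0.0641/2)·(2.978) = +0.955 V.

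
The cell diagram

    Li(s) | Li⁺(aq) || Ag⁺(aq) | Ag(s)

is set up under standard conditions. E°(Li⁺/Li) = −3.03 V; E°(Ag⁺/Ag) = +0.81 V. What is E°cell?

By convention the left-hand electrode in cell notation is the anode (oxidation) and the right-hand electrode is the cathode (reduction).
E°cell = E°(right) − E°(left) = +0.81 − (−3.03) = +3.84 V.

+3.84 V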